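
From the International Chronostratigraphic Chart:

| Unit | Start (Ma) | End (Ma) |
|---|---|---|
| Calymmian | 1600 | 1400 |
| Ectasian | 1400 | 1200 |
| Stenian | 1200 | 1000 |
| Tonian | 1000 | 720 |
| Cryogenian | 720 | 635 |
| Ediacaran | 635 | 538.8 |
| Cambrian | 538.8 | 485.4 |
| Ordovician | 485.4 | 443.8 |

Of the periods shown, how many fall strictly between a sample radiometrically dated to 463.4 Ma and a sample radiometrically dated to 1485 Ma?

6

The older date is 1485 Ma and the younger is 463.4 Ma.
Periods with start < 1485 and end > 463.4 Ma: Ectasian (1400–1200), Stenian (1200–1000), Tonian (1000–720), Cryogenian (720–635), Ediacaran (635–538.8), Cambrian (538.8–485.4).
That is 6 complete periods.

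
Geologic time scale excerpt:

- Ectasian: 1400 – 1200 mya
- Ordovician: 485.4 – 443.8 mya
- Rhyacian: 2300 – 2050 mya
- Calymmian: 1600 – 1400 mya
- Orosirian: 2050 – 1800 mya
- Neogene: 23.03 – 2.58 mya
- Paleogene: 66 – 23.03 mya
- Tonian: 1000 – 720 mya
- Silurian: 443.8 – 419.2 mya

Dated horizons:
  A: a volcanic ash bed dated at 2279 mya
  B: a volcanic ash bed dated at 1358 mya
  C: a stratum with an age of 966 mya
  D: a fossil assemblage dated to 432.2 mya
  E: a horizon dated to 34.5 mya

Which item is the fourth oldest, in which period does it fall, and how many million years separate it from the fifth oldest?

D, in the Silurian; 397.7 million years to E

Larger Ma means older, so oldest first: A 2279 > B 1358 > C 966 > D 432.2 > E 34.5.
Counting 4 along gives D (432.2 Ma); the excerpt puts that inside the Silurian, 443.8–419.2 Ma.
Next in line is E (34.5 Ma), and 432.2 − 34.5 = 397.7 Myr.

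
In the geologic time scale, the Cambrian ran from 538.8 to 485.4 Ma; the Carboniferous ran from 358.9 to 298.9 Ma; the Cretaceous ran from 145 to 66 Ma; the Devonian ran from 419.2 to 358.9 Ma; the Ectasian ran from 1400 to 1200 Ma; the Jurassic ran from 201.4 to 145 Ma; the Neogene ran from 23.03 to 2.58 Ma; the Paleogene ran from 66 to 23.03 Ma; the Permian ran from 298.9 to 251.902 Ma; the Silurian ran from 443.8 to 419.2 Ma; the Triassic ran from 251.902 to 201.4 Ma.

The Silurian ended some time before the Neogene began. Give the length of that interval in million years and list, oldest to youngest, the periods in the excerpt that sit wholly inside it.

The Silurian closes at 419.2 Ma and the Neogene opens at 23.03 Ma, so the interval is 419.2 − 23.03 = 396.17 Myr.
A period fits inside if it starts at or after 419.2 Ma and ends at or before 23.03 Ma; oldest first that gives Devonian, Carboniferous, Permian, Triassic, Jurassic, Cretaceous, Paleogene.

396.17 million years; Devonian, Carboniferous, Permian, Triassic, Jurassic, Cretaceous, Paleogene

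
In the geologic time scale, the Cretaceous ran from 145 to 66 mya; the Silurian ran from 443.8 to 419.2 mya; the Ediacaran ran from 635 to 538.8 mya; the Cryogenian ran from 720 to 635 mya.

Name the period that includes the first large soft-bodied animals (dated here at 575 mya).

575 Ma lies between 635 and 538.8 Ma, so it falls in the Ediacaran.

Ediacaran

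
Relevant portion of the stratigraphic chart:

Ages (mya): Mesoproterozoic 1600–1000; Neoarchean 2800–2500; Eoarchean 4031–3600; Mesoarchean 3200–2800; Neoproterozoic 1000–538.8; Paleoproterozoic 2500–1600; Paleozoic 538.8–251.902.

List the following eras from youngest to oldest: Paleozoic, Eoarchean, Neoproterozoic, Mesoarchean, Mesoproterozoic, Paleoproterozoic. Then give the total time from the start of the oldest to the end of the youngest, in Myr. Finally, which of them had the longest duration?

From the excerpt: Paleozoic 538.8–251.902; Eoarchean 4031–3600; Neoproterozoic 1000–538.8; Mesoarchean 3200–2800; Mesoproterozoic 1600–1000; Paleoproterozoic 2500–1600 (Ma).
Larger Ma is earlier, so the oldest is Eoarchean and the youngest is Paleozoic; youngest to oldest: Paleozoic, Neoproterozoic, Mesoproterozoic, Paleoproterozoic, Mesoarchean, Eoarchean.
Oldest start 4031 minus youngest end 251.902 gives 3779.098 Myr overall.
Individual lengths (start − end): Eoarchean 431; Paleozoic 286.898; Mesoproterozoic 600; Paleoproterozoic 900; Mesoarchean 400; Neoproterozoic 461.2. The largest is Paleoproterozoic at 900 Myr.

Paleozoic, Neoproterozoic, Mesoproterozoic, Paleoproterozoic, Mesoarchean, Eoarchean; total span 3779.098 Myr; longest is Paleoproterozoic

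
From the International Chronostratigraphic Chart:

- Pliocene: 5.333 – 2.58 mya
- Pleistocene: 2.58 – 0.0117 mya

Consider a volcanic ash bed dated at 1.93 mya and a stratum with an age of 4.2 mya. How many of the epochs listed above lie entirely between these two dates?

Checking each listed span, none has both start < 4.2 Ma and end > 1.93 Ma — every epoch straddles one of the two dates or lies outside them — so the count is 0.

0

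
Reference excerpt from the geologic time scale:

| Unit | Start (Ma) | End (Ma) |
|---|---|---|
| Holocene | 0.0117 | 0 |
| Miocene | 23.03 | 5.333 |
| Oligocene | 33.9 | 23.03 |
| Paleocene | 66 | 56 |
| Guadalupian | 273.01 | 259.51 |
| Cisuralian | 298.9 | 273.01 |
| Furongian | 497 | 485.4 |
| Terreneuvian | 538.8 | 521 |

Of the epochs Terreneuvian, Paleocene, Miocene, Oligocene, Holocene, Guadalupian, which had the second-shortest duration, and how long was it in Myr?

Paleocene, 10 million years

Durations: Terreneuvian 17.8; Paleocene 10; Miocene 17.697; Oligocene 10.87; Holocene 0.0117; Guadalupian 13.5 Myr.
Sorted shortest-first: Holocene (0.0117), Paleocene (10), Oligocene (10.87), Guadalupian (13.5), Miocene (17.697), Terreneuvian (17.8).
The second shortest is Paleocene at 10 Myr.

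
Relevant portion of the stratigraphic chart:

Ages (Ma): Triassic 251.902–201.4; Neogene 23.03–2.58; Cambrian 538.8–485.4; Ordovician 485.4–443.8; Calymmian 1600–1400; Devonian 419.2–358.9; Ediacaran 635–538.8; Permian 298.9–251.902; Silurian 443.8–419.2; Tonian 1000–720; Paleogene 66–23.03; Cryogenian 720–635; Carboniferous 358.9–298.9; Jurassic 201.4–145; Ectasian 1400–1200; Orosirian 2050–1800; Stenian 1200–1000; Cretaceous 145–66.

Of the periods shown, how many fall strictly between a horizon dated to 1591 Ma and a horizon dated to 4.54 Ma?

The older date is 1591 Ma and the younger is 4.54 Ma.
Periods with start < 1591 and end > 4.54 Ma: Ectasian (1400–1200), Stenian (1200–1000), Tonian (1000–720), Cryogenian (720–635), Ediacaran (635–538.8), Cambrian (538.8–485.4), Ordovician (485.4–443.8), Silurian (443.8–419.2), Devonian (419.2–358.9), Carboniferous (358.9–298.9), Permian (298.9–251.902), Triassic (251.902–201.4), Jurassic (201.4–145), Cretaceous (145–66), Paleogene (66–23.03).
That is 15 complete periods.

15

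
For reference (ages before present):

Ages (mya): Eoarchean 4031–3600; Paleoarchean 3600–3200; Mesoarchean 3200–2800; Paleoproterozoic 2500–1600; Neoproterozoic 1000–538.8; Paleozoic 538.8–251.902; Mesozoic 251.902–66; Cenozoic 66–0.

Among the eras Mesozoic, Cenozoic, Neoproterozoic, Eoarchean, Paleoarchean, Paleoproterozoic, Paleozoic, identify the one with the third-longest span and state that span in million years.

Start − end for each: Mesozoic 251.902 − 66 = 185.902; Cenozoic 66 − 0 = 66; Neoproterozoic 1000 − 538.8 = 461.2; Eoarchean 4031 − 3600 = 431; Paleoarchean 3600 − 3200 = 400; Paleoproterozoic 2500 − 1600 = 900; Paleozoic 538.8 − 251.902 = 286.898.
Ranking these from longest: Paleoproterozoic > Neoproterozoic > Eoarchean > Paleoarchean > Paleozoic > Mesozoic > Cenozoic.
Position 3 in that ranking is Eoarchean, which lasted 431 Myr.

Eoarchean, 431 million years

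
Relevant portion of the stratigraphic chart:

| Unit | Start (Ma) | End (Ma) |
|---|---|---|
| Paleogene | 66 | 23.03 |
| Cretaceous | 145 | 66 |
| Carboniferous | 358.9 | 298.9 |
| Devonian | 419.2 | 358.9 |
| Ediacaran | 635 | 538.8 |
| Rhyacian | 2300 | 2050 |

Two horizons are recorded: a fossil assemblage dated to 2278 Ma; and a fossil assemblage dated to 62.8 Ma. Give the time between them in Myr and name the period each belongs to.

Elapsed time: 2278 − 62.8 = 2215.2 Myr.
2278 Ma lies within 2300–2050 Ma: Rhyacian.
62.8 Ma lies within 66–23.03 Ma: Paleogene.

2215.2 million years apart; the first in the Rhyacian, the second in the Paleogene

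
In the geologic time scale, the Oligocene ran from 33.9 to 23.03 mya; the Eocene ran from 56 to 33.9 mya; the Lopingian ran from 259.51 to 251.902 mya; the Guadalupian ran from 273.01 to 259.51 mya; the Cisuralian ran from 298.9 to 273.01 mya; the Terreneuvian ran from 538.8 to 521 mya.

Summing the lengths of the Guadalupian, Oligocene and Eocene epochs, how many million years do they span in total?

46.47 million years

Duration is start − end for each: (273.01 − 259.51) + (33.9 − 23.03) + (56 − 33.9).
That is 13.5 + 10.87 + 22.1, which totals 46.47 million years.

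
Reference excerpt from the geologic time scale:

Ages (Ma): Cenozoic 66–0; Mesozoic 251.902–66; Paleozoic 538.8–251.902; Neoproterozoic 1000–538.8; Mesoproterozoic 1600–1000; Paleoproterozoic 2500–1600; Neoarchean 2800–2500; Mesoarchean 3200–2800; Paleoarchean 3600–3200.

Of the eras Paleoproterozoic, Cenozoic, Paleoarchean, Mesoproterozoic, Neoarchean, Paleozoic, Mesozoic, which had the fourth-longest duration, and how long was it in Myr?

Neoarchean, 300 million years

Start − end for each: Paleoproterozoic 2500 − 1600 = 900; Cenozoic 66 − 0 = 66; Paleoarchean 3600 − 3200 = 400; Mesoproterozoic 1600 − 1000 = 600; Neoarchean 2800 − 2500 = 300; Paleozoic 538.8 − 251.902 = 286.898; Mesozoic 251.902 − 66 = 185.902.
Ranking these from longest: Paleoproterozoic > Mesoproterozoic > Paleoarchean > Neoarchean > Paleozoic > Mesozoic > Cenozoic.
Position 4 in that ranking is Neoarchean, which lasted 300 Myr.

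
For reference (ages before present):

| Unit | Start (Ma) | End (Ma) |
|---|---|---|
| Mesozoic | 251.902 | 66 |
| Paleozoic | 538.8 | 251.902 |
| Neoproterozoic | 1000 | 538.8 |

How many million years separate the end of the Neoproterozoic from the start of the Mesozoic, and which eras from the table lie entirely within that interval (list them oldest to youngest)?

286.898 million years; Paleozoic

End of Neoproterozoic = 538.8 Ma; start of Mesozoic = 251.902 Ma.
Gap = 538.8 − 251.902 = 286.898 Myr.
Eras wholly inside 538.8–251.902 Ma: Paleozoic (538.8–251.902).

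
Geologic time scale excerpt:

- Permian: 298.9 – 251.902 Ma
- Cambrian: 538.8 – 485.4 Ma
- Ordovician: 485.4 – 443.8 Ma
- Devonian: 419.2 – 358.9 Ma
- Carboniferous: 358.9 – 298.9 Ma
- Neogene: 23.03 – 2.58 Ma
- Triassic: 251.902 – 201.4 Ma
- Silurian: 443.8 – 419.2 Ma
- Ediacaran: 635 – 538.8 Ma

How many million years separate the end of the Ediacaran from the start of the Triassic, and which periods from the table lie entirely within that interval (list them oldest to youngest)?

286.898 million years; Cambrian, Ordovician, Silurian, Devonian, Carboniferous, Permian

End of Ediacaran = 538.8 Ma; start of Triassic = 251.902 Ma.
Gap = 538.8 − 251.902 = 286.898 Myr.
Periods wholly inside 538.8–251.902 Ma: Cambrian (538.8–485.4), Ordovician (485.4–443.8), Silurian (443.8–419.2), Devonian (419.2–358.9), Carboniferous (358.9–298.9), Permian (298.9–251.902).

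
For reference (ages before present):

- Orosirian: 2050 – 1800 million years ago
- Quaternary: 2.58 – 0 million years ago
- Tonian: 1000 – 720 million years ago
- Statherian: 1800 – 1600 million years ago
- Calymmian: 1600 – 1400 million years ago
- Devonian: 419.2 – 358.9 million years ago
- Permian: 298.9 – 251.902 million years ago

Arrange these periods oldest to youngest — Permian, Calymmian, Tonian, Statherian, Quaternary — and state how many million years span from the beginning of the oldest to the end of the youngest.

Statherian → Calymmian → Tonian → Permian → Quaternary; total span 1800 Myr

From the excerpt: Permian 298.9–251.902; Calymmian 1600–1400; Tonian 1000–720; Statherian 1800–1600; Quaternary 2.58–0 (Ma).
Larger Ma is earlier, so the oldest is Statherian and the youngest is Quaternary; oldest to youngest: Statherian, Calymmian, Tonian, Permian, Quaternary.
Oldest start 1800 minus youngest end 0 gives 1800 Myr overall.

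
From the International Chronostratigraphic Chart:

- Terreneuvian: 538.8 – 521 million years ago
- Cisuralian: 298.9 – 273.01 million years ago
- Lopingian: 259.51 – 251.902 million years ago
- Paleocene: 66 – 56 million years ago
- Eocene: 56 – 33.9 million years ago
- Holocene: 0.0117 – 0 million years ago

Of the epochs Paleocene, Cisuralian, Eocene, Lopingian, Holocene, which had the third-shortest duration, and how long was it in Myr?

Paleocene, 10 million years

Durations: Paleocene 10; Cisuralian 25.89; Eocene 22.1; Lopingian 7.608; Holocene 0.0117 Myr.
Sorted shortest-first: Holocene (0.0117), Lopingian (7.608), Paleocene (10), Eocene (22.1), Cisuralian (25.89).
The third shortest is Paleocene at 10 Myr.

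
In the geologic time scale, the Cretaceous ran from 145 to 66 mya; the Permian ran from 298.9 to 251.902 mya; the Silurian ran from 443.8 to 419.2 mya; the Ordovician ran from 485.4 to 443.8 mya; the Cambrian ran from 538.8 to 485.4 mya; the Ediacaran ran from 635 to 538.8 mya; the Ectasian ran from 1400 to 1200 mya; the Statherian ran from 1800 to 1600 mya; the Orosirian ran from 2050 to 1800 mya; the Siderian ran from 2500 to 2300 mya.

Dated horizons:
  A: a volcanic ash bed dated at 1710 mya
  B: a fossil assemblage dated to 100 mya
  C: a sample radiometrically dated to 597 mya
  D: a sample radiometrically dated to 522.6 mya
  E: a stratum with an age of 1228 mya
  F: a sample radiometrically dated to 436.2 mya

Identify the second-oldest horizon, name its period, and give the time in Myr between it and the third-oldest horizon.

Sorted oldest-first by Ma: A (1710), E (1228), C (597), D (522.6), F (436.2), B (100).
The second oldest is E at 1228 Ma, which lies in 1400–1200 Ma: the Ectasian.
The third oldest is C at 597 Ma; separation = |1228 − 597| = 631 Myr.

E, in the Ectasian; 631 million years to C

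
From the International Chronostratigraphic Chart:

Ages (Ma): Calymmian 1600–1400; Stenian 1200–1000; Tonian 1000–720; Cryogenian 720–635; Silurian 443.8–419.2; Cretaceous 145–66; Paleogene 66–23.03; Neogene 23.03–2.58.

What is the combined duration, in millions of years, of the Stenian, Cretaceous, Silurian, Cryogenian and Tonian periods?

Each duration: Stenian = 200; Cretaceous = 79; Silurian = 24.6; Cryogenian = 85; Tonian = 280.
Sum: 200 + 79 + 24.6 + 85 + 280 = 668.6 Myr.

668.6 million years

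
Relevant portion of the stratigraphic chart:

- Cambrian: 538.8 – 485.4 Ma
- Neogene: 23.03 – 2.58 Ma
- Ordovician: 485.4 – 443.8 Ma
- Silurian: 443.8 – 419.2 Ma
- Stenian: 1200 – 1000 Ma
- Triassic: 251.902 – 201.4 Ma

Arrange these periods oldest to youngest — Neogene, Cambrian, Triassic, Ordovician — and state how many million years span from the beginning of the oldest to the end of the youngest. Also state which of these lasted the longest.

Start ages (Ma): Cambrian 538.8, Ordovician 485.4, Triassic 251.902, Neogene 23.03.
Ordered oldest to youngest: Cambrian, Ordovician, Triassic, Neogene.
Span = 538.8 − 2.58 = 536.22 Myr.
Durations: Ordovician 41.6, Triassic 50.502, Cambrian 53.4, Neogene 20.45 → longest is Cambrian (53.4 Myr).

Cambrian, Ordovician, Triassic, Neogene; total span 536.22 Myr; longest is Cambrian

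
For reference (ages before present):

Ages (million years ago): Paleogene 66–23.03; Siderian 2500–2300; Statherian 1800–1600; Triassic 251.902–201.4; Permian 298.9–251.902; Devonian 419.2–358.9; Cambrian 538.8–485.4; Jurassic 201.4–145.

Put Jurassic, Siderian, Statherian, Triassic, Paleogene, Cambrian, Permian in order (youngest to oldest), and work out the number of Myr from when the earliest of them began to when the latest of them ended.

Paleogene, Jurassic, Triassic, Permian, Cambrian, Statherian, Siderian; total span 2476.97 Myr

From the excerpt: Jurassic 201.4–145; Siderian 2500–2300; Statherian 1800–1600; Triassic 251.902–201.4; Paleogene 66–23.03; Cambrian 538.8–485.4; Permian 298.9–251.902 (Ma).
Larger Ma is earlier, so the oldest is Siderian and the youngest is Paleogene; youngest to oldest: Paleogene, Jurassic, Triassic, Permian, Cambrian, Statherian, Siderian.
Oldest start 2500 minus youngest end 23.03 gives 2476.97 Myr overall.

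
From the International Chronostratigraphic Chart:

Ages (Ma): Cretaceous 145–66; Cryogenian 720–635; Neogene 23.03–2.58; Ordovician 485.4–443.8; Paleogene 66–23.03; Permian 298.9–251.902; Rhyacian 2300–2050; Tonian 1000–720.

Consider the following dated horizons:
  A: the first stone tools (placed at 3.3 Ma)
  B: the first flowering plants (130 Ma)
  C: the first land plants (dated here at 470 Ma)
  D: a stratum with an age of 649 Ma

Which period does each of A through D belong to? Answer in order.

A: 3.3 Ma lies in 23.03–2.58 Ma, so Neogene.
B: 130 Ma lies in 145–66 Ma, so Cretaceous.
C: 470 Ma lies in 485.4–443.8 Ma, so Ordovician.
D: 649 Ma lies in 720–635 Ma, so Cryogenian.

A — Neogene; B — Cretaceous; C — Ordovician; D — Cryogenian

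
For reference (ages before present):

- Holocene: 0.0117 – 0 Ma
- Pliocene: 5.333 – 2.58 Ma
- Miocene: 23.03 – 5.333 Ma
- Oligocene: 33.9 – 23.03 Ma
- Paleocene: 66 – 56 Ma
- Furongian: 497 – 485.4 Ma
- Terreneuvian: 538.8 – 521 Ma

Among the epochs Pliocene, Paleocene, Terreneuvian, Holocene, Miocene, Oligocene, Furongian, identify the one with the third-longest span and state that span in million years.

Furongian, 11.6 million years

Durations: Pliocene 2.753; Paleocene 10; Terreneuvian 17.8; Holocene 0.0117; Miocene 17.697; Oligocene 10.87; Furongian 11.6 Myr.
Sorted longest-first: Terreneuvian (17.8), Miocene (17.697), Furongian (11.6), Oligocene (10.87), Paleocene (10), Pliocene (2.753), Holocene (0.0117).
The third longest is Furongian at 11.6 Myr.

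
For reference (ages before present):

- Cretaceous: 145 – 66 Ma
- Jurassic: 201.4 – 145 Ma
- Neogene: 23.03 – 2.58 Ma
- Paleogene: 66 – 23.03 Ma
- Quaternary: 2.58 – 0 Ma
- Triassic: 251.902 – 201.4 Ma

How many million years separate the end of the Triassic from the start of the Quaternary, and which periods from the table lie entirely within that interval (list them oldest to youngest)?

The Triassic closes at 201.4 Ma and the Quaternary opens at 2.58 Ma, so the interval is 201.4 − 2.58 = 198.82 Myr.
A period fits inside if it starts at or after 201.4 Ma and ends at or before 2.58 Ma; oldest first that gives Jurassic, Cretaceous, Paleogene, Neogene.

198.82 million years; Jurassic, Cretaceous, Paleogene, Neogene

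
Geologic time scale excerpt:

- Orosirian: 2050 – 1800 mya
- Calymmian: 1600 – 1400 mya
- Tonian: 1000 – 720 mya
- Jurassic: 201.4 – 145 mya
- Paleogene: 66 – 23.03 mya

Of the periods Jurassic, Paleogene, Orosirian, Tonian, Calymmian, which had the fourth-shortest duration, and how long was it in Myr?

Orosirian, 250 million years

Start − end for each: Jurassic 201.4 − 145 = 56.4; Paleogene 66 − 23.03 = 42.97; Orosirian 2050 − 1800 = 250; Tonian 1000 − 720 = 280; Calymmian 1600 − 1400 = 200.
Ranking these from shortest: Paleogene < Jurassic < Calymmian < Orosirian < Tonian.
Position 4 in that ranking is Orosirian, which lasted 250 Myr.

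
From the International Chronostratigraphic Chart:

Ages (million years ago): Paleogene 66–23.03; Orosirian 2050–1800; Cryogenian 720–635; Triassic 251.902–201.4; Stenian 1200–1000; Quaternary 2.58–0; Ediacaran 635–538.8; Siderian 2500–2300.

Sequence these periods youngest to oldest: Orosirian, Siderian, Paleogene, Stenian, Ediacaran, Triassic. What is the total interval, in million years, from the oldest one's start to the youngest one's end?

Start ages (Ma): Siderian 2500, Orosirian 2050, Stenian 1200, Ediacaran 635, Triassic 251.902, Paleogene 66.
Ordered youngest to oldest: Paleogene, Triassic, Ediacaran, Stenian, Orosirian, Siderian.
Span = 2500 − 23.03 = 2476.97 Myr.

Paleogene, Triassic, Ediacaran, Stenian, Orosirian, Siderian; total span 2476.97 Myr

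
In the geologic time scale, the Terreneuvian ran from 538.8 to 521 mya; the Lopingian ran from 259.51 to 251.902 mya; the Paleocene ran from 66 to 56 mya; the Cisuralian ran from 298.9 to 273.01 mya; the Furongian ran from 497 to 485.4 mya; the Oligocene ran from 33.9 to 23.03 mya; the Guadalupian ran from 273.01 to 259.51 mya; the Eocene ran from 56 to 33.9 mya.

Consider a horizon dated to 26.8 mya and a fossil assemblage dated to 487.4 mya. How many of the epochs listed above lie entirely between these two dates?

5

487.4 Ma sits inside the Furongian (497–485.4) and 26.8 Ma inside the Oligocene (33.9–23.03); neither of those is wholly between the two dates.
The listed epochs lying completely between them are Cisuralian, Guadalupian, Lopingian, Paleocene, Eocene — 5 in all.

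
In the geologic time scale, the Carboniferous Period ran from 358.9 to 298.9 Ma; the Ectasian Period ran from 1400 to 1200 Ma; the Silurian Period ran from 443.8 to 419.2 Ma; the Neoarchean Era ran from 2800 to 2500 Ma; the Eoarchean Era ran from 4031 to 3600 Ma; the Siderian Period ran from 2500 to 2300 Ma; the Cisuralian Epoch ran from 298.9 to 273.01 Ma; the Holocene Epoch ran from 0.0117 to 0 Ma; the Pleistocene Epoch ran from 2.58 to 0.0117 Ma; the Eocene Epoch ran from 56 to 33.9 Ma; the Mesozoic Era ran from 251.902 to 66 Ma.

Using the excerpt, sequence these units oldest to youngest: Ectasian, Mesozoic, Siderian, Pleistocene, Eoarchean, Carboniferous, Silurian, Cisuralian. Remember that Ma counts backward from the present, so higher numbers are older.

Eoarchean, Siderian, Ectasian, Silurian, Carboniferous, Cisuralian, Mesozoic, Pleistocene

Read off each span (Ma): Ectasian 1400–1200; Mesozoic 251.902–66; Siderian 2500–2300; Pleistocene 2.58–0.0117; Eoarchean 4031–3600; Carboniferous 358.9–298.9; Silurian 443.8–419.2; Cisuralian 298.9–273.01.
Larger Ma is older, so oldest→youngest is Eoarchean, Siderian, Ectasian, Silurian, Carboniferous, Cisuralian, Mesozoic, Pleistocene.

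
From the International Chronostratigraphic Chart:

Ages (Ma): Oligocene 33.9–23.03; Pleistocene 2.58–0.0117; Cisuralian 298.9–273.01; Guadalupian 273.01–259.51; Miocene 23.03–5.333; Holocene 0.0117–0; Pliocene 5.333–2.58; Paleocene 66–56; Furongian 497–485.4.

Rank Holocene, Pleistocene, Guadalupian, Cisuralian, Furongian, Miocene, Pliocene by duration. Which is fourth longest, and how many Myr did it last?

Start − end for each: Holocene 0.0117 − 0 = 0.0117; Pleistocene 2.58 − 0.0117 = 2.5683; Guadalupian 273.01 − 259.51 = 13.5; Cisuralian 298.9 − 273.01 = 25.89; Furongian 497 − 485.4 = 11.6; Miocene 23.03 − 5.333 = 17.697; Pliocene 5.333 − 2.58 = 2.753.
Ranking these from longest: Cisuralian > Miocene > Guadalupian > Furongian > Pliocene > Pleistocene > Holocene.
Position 4 in that ranking is Furongian, which lasted 11.6 Myr.

Furongian, 11.6 million years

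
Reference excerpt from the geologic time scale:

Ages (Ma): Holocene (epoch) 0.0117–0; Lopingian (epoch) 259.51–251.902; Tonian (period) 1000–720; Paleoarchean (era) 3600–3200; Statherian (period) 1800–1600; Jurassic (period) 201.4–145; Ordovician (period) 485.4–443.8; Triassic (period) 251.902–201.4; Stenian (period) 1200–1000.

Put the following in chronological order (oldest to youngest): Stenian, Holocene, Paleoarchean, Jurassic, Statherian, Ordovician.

Sorting by start age (descending Ma, since larger Ma = older): Paleoarchean start 3600, Statherian start 1800, Stenian start 1200, Ordovician start 485.4, Jurassic start 201.4, Holocene start 0.0117.

Paleoarchean, then Statherian, then Stenian, then Ordovician, then Jurassic, then Holocene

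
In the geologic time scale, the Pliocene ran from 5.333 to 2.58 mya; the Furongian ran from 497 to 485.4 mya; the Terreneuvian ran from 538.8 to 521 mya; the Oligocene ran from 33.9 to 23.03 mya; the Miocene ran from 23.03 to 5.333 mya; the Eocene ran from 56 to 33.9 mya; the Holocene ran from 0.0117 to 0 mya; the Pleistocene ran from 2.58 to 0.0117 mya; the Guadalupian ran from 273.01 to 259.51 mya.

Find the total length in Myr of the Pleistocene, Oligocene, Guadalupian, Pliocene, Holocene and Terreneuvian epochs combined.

47.503 million years

Each duration: Pleistocene = 2.5683; Oligocene = 10.87; Guadalupian = 13.5; Pliocene = 2.753; Holocene = 0.0117; Terreneuvian = 17.8.
Sum: 2.5683 + 10.87 + 13.5 + 2.753 + 0.0117 + 17.8 = 47.503 Myr.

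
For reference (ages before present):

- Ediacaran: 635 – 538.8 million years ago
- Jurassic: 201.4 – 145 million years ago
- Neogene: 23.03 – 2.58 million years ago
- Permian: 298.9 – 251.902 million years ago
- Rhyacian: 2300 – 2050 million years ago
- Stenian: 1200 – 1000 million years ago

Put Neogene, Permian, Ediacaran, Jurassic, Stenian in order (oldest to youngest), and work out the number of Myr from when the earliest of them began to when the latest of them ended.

From the excerpt: Neogene 23.03–2.58; Permian 298.9–251.902; Ediacaran 635–538.8; Jurassic 201.4–145; Stenian 1200–1000 (Ma).
Larger Ma is earlier, so the oldest is Stenian and the youngest is Neogene; oldest to youngest: Stenian, Ediacaran, Permian, Jurassic, Neogene.
Oldest start 1200 minus youngest end 2.58 gives 1197.42 Myr overall.

Stenian → Ediacaran → Permian → Jurassic → Neogene; total span 1197.42 Myr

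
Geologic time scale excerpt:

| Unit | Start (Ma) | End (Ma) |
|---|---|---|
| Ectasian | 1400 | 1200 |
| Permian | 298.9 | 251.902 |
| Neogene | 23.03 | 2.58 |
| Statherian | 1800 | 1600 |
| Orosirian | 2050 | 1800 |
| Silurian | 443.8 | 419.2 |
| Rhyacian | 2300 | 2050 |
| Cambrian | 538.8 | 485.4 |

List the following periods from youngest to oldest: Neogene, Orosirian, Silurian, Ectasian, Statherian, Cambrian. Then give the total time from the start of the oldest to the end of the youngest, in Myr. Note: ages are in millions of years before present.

From the excerpt: Neogene 23.03–2.58; Orosirian 2050–1800; Silurian 443.8–419.2; Ectasian 1400–1200; Statherian 1800–1600; Cambrian 538.8–485.4 (Ma).
Larger Ma is earlier, so the oldest is Orosirian and the youngest is Neogene; youngest to oldest: Neogene, Silurian, Cambrian, Ectasian, Statherian, Orosirian.
Oldest start 2050 minus youngest end 2.58 gives 2047.42 Myr overall.

Neogene → Silurian → Cambrian → Ectasian → Statherian → Orosirian; total span 2047.42 Myr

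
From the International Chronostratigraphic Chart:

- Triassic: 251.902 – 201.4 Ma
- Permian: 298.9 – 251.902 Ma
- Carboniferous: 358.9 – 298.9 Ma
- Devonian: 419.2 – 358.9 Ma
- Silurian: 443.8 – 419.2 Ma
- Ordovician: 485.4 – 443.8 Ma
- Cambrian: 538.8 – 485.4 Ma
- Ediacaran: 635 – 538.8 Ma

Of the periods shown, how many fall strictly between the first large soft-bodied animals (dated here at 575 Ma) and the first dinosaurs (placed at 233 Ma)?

6

The older date is 575 Ma and the younger is 233 Ma.
Periods with start < 575 and end > 233 Ma: Cambrian (538.8–485.4), Ordovician (485.4–443.8), Silurian (443.8–419.2), Devonian (419.2–358.9), Carboniferous (358.9–298.9), Permian (298.9–251.902).
That is 6 complete periods.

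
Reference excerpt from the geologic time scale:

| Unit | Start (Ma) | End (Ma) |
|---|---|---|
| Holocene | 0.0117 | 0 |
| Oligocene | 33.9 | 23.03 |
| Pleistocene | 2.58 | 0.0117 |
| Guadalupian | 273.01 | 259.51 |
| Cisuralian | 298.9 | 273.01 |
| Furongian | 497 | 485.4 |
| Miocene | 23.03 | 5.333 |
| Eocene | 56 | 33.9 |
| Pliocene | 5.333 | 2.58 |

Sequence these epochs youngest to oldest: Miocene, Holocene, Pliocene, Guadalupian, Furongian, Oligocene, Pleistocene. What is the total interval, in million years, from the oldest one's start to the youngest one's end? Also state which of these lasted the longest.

From the excerpt: Miocene 23.03–5.333; Holocene 0.0117–0; Pliocene 5.333–2.58; Guadalupian 273.01–259.51; Furongian 497–485.4; Oligocene 33.9–23.03; Pleistocene 2.58–0.0117 (Ma).
Larger Ma is earlier, so the oldest is Furongian and the youngest is Holocene; youngest to oldest: Holocene, Pleistocene, Pliocene, Miocene, Oligocene, Guadalupian, Furongian.
Oldest start 497 minus youngest end 0 gives 497 Myr overall.
Individual lengths (start − end): Furongian 11.6; Holocene 0.0117; Miocene 17.697; Guadalupian 13.5; Pleistocene 2.5683; Oligocene 10.87; Pliocene 2.753. The largest is Miocene at 17.697 Myr.

Holocene → Pleistocene → Pliocene → Miocene → Oligocene → Guadalupian → Furongian; total span 497 Myr; longest is Miocene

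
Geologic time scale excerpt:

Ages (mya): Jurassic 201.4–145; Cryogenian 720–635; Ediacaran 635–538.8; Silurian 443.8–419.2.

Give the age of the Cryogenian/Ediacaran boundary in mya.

635 mya

The Cryogenian ends and the Ediacaran begins at 635 mya.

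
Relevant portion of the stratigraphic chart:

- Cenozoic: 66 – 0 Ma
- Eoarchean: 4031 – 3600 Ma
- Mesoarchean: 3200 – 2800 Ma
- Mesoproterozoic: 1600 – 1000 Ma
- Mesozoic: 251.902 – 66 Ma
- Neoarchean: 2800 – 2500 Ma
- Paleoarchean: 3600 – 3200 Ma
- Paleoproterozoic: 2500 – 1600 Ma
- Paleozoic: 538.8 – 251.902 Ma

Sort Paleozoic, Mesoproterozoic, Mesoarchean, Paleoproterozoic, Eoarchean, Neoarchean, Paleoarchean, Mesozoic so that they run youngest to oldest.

Read off each span (Ma): Paleozoic 538.8–251.902; Mesoproterozoic 1600–1000; Mesoarchean 3200–2800; Paleoproterozoic 2500–1600; Eoarchean 4031–3600; Neoarchean 2800–2500; Paleoarchean 3600–3200; Mesozoic 251.902–66.
Larger Ma is older, so oldest→youngest is Eoarchean, Paleoarchean, Mesoarchean, Neoarchean, Paleoproterozoic, Mesoproterozoic, Paleozoic, Mesozoic; reverse it for youngest→oldest.

Mesozoic, Paleozoic, Mesoproterozoic, Paleoproterozoic, Neoarchean, Mesoarchean, Paleoarchean, Eoarchean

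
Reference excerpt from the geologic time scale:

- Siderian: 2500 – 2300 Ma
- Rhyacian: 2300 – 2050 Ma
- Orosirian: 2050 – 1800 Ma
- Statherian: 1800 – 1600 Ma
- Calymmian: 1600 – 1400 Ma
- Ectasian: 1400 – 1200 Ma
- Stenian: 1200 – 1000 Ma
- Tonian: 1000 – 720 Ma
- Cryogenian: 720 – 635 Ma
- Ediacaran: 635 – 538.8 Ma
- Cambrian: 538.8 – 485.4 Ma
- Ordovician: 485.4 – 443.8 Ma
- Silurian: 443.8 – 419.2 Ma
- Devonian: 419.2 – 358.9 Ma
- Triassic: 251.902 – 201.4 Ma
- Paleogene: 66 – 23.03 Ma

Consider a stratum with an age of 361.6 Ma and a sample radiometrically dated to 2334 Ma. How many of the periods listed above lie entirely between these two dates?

12

The older date is 2334 Ma and the younger is 361.6 Ma.
Periods with start < 2334 and end > 361.6 Ma: Rhyacian (2300–2050), Orosirian (2050–1800), Statherian (1800–1600), Calymmian (1600–1400), Ectasian (1400–1200), Stenian (1200–1000), Tonian (1000–720), Cryogenian (720–635), Ediacaran (635–538.8), Cambrian (538.8–485.4), Ordovician (485.4–443.8), Silurian (443.8–419.2).
That is 12 complete periods.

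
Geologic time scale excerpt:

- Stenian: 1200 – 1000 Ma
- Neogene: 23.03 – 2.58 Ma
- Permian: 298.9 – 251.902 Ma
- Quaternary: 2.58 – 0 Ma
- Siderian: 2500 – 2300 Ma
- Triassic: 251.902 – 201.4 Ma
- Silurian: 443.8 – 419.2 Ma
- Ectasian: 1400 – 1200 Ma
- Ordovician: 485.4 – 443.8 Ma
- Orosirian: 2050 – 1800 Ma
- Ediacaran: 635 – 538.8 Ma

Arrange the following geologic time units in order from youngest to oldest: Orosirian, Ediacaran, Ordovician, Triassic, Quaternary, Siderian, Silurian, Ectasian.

Sorting by start age (ascending Ma, since larger Ma = older): Quaternary began 2.58, Triassic began 251.902, Silurian began 443.8, Ordovician began 485.4, Ediacaran began 635, Ectasian began 1400, Orosirian began 2050, Siderian began 2500.

Quaternary, Triassic, Silurian, Ordovician, Ediacaran, Ectasian, Orosirian, Siderian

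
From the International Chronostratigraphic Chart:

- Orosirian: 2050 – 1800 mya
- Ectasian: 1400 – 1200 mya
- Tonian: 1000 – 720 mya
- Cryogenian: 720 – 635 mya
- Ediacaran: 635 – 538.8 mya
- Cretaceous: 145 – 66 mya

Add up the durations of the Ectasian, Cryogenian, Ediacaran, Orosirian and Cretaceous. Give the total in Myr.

Duration is start − end for each: (1400 − 1200) + (720 − 635) + (635 − 538.8) + (2050 − 1800) + (145 − 66).
That is 200 + 85 + 96.2 + 250 + 79, which totals 710.2 million years.

710.2 million years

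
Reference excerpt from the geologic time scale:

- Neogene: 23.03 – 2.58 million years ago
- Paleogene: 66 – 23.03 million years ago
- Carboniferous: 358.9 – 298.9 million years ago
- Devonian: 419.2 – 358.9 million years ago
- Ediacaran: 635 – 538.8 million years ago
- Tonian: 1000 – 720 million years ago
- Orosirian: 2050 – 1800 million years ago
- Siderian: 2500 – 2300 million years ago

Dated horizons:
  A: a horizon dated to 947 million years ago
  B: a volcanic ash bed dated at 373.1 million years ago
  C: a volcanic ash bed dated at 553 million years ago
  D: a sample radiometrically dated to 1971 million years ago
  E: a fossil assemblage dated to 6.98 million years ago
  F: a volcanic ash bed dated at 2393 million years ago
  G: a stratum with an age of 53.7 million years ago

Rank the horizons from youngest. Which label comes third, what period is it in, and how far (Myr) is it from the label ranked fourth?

B, in the Devonian; 179.9 million years to C

Smaller Ma means younger, so youngest first: E 6.98 < G 53.7 < B 373.1 < C 553 < A 947 < D 1971 < F 2393.
Counting 3 along gives B (373.1 Ma); the excerpt puts that inside the Devonian, 419.2–358.9 Ma.
Next in line is C (553 Ma), and 553 − 373.1 = 179.9 Myr.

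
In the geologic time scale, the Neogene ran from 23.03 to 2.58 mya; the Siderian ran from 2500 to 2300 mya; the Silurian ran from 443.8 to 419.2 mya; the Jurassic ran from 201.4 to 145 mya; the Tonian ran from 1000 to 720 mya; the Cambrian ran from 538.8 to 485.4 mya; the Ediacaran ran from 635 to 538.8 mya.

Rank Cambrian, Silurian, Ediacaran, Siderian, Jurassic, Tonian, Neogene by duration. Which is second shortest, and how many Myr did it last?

Start − end for each: Cambrian 538.8 − 485.4 = 53.4; Silurian 443.8 − 419.2 = 24.6; Ediacaran 635 − 538.8 = 96.2; Siderian 2500 − 2300 = 200; Jurassic 201.4 − 145 = 56.4; Tonian 1000 − 720 = 280; Neogene 23.03 − 2.58 = 20.45.
Ranking these from shortest: Neogene < Silurian < Cambrian < Jurassic < Ediacaran < Siderian < Tonian.
Position 2 in that ranking is Silurian, which lasted 24.6 Myr.

Silurian, 24.6 million years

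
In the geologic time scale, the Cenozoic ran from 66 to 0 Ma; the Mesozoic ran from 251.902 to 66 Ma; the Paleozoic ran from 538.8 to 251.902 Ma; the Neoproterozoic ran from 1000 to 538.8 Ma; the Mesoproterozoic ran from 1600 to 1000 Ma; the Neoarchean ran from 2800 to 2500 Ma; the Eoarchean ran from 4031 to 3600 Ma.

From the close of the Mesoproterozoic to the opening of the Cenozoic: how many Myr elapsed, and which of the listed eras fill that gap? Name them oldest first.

End of Mesoproterozoic = 1000 Ma; start of Cenozoic = 66 Ma.
Gap = 1000 − 66 = 934 Myr.
Eras wholly inside 1000–66 Ma: Neoproterozoic (1000–538.8), Paleozoic (538.8–251.902), Mesozoic (251.902–66).

934 million years; Neoproterozoic, Paleozoic, Mesozoic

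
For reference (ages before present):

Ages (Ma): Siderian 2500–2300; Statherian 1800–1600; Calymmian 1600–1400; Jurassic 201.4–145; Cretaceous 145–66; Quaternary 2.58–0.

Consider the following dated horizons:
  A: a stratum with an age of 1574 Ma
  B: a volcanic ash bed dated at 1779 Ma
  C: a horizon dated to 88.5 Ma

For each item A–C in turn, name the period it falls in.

A — Calymmian; B — Statherian; C — Cretaceous

Match each age against the start–end ranges in the excerpt: A = 1574 Ma → Calymmian (1600–1400); B = 1779 Ma → Statherian (1800–1600); C = 88.5 Ma → Cretaceous (145–66).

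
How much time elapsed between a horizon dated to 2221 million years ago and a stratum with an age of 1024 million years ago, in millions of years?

2221 − 1024 = 1197 million years.

1197 million years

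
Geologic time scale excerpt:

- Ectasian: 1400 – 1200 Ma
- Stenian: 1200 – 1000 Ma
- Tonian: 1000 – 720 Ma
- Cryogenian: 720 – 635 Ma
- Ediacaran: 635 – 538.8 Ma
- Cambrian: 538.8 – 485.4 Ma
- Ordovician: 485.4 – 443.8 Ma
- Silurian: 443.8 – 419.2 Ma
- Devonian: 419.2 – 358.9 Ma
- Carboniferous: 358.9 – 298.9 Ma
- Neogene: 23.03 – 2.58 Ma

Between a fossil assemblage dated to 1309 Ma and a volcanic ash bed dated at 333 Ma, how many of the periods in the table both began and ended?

8

1309 Ma sits inside the Ectasian (1400–1200) and 333 Ma inside the Carboniferous (358.9–298.9); neither of those is wholly between the two dates.
The listed periods lying completely between them are Stenian, Tonian, Cryogenian, Ediacaran, Cambrian, Ordovician, Silurian, Devonian — 8 in all.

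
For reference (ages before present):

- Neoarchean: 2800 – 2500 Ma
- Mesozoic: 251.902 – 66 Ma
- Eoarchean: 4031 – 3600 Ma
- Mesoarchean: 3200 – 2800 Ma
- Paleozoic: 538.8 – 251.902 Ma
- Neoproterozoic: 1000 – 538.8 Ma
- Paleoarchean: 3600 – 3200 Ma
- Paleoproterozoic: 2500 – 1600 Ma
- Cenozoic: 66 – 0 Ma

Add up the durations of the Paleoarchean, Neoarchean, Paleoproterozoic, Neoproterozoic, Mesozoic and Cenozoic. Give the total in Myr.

2313.102 million years

Each duration: Paleoarchean = 400; Neoarchean = 300; Paleoproterozoic = 900; Neoproterozoic = 461.2; Mesozoic = 185.902; Cenozoic = 66.
Sum: 400 + 300 + 900 + 461.2 + 185.902 + 66 = 2313.102 Myr.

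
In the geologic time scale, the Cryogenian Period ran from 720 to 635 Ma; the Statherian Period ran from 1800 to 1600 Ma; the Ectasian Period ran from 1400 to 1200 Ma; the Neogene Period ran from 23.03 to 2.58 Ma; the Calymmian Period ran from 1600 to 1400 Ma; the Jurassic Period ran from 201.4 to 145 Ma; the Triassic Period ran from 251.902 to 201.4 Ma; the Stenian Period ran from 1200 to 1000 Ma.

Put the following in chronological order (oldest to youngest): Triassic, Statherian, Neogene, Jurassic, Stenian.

Statherian, Stenian, Triassic, Jurassic, Neogene

The oldest of these is Statherian (starts 1800 Ma) and the youngest is Neogene (ends 2.58 Ma).
In between, by decreasing start age: Stenian (1200), Triassic (251.902), Jurassic (201.4).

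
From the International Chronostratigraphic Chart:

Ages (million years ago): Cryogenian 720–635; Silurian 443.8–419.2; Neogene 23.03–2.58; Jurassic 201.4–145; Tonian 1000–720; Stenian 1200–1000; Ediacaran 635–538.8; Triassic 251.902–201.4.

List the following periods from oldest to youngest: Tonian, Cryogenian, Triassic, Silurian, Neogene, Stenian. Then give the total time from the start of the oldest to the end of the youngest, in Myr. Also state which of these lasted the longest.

Stenian → Tonian → Cryogenian → Silurian → Triassic → Neogene; total span 1197.42 Myr; longest is Tonian

From the excerpt: Tonian 1000–720; Cryogenian 720–635; Triassic 251.902–201.4; Silurian 443.8–419.2; Neogene 23.03–2.58; Stenian 1200–1000 (Ma).
Larger Ma is earlier, so the oldest is Stenian and the youngest is Neogene; oldest to youngest: Stenian, Tonian, Cryogenian, Silurian, Triassic, Neogene.
Oldest start 1200 minus youngest end 2.58 gives 1197.42 Myr overall.
Individual lengths (start − end): Triassic 50.502; Tonian 280; Stenian 200; Neogene 20.45; Silurian 24.6; Cryogenian 85. The largest is Tonian at 280 Myr.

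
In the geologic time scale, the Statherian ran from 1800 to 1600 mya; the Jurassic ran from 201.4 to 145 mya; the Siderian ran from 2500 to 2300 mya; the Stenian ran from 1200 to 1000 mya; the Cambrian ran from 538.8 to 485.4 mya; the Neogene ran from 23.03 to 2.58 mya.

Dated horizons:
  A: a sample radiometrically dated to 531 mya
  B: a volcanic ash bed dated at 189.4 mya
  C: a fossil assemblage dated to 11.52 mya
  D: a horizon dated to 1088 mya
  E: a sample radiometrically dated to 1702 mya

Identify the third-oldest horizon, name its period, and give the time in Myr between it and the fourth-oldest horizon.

Sorted oldest-first by Ma: E (1702), D (1088), A (531), B (189.4), C (11.52).
The third oldest is A at 531 Ma, which lies in 538.8–485.4 Ma: the Cambrian.
The fourth oldest is B at 189.4 Ma; separation = |531 − 189.4| = 341.6 Myr.

A, in the Cambrian; 341.6 million years to B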